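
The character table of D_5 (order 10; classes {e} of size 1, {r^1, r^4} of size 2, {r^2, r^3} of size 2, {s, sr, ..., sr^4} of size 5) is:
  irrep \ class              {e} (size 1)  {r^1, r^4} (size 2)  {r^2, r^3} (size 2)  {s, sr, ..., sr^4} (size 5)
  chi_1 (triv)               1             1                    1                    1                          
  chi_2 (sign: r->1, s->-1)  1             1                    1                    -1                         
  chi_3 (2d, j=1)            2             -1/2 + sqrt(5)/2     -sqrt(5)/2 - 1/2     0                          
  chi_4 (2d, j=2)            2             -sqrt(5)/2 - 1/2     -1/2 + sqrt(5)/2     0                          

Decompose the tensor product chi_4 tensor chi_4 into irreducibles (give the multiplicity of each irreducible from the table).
chi_4 tensor chi_4 = chi_1 + chi_2 + chi_3 (all other irreducibles have multiplicity 0).

Derivation: The character of a tensor product is the pointwise product (chi_4 * chi_4)(C) = chi_4(C) * chi_4(C):
  {e}: (2)*(2), {r^1, r^4}: (-sqrt(5)/2 - 1/2)*(-sqrt(5)/2 - 1/2), {r^2, r^3}: (-1/2 + sqrt(5)/2)*(-1/2 + sqrt(5)/2), {s, sr, ..., sr^4}: (0)*(0)
so (chi_4 * chi_4) takes values
  {e} -> 4, {r^1, r^4} -> sqrt(5)/2 + 3/2, {r^2, r^3} -> 3/2 - sqrt(5)/2, {s, sr, ..., sr^4} -> 0.
Now take the inner product of this character with each irreducible chi from the table, <chi_4*chi_4, chi> = (1/10) sum_C |C| (chi_4*chi_4)(C) conj(chi(C)):
  <chi_4*chi_4, chi_1> = (1/10)[1*(4)*conj(1) + 2*(sqrt(5)/2 + 3/2)*conj(1) + 2*(3/2 - sqrt(5)/2)*conj(1) + 5*(0)*conj(1)]
      = (1/10)[(4) + (sqrt(5) + 3) + (3 - sqrt(5)) + (0)] = 10/10 = 1
  <chi_4*chi_4, chi_2> = (1/10)[1*(4)*conj(1) + 2*(sqrt(5)/2 + 3/2)*conj(1) + 2*(3/2 - sqrt(5)/2)*conj(1) + 5*(0)*conj(-1)]
      = (1/10)[(4) + (sqrt(5) + 3) + (3 - sqrt(5)) + (0)] = 10/10 = 1
  <chi_4*chi_4, chi_3> = (1/10)[1*(4)*conj(2) + 2*(sqrt(5)/2 + 3/2)*conj(-1/2 + sqrt(5)/2) + 2*(3/2 - sqrt(5)/2)*conj(-sqrt(5)/2 - 1/2) + 5*(0)*conj(0)]
      = (1/10)[(8) + (1 + sqrt(5)) + (1 - sqrt(5)) + (0)] = 10/10 = 1
  <chi_4*chi_4, chi_4> = (1/10)[1*(4)*conj(2) + 2*(sqrt(5)/2 + 3/2)*conj(-sqrt(5)/2 - 1/2) + 2*(3/2 - sqrt(5)/2)*conj(-1/2 + sqrt(5)/2) + 5*(0)*conj(0)]
      = (1/10)[(8) + (-2*sqrt(5) - 4) + (-4 + 2*sqrt(5)) + (0)] = 0/10 = 0
Hence the multiplicities are chi_1: 1, chi_2: 1, chi_3: 1. Dimension check: dim(chi_4)*dim(chi_4) = 2*2 = 4 and sum (mult * dim) = 1*1 + 1*1 + 1*2 = 4.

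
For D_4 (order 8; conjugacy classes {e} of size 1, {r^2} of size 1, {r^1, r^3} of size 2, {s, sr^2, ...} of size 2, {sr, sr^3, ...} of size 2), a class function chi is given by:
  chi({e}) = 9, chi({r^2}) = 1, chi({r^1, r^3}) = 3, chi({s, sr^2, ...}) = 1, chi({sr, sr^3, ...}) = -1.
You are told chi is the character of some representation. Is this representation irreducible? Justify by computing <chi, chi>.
Not irreducible (reducible): <chi, chi> = 13 > 1.

Derivation: <chi, chi> = (1/|G|) sum_C |C| * |chi(C)|^2 = (1/8)[1*|9|^2 + 1*|1|^2 + 2*|3|^2 + 2*|1|^2 + 2*|-1|^2]
  = (1/8)[(81) + (1) + (18) + (2) + (2)] = 104/8 = 13.
A character is irreducible iff <chi, chi> = 1, so this representation is reducible.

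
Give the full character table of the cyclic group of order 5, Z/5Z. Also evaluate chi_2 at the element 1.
Character table of Z/5Z (irreps indexed chi_0,...,chi_4 with chi_k(m) = zeta_5^(k*m), zeta_5 = exp(2*pi*i/5)):
  irrep \ class  {0} (size 1)  {1} (size 1)    {2} (size 1)    {3} (size 1)    {4} (size 1)  
  chi_0          1             1               1               1               1             
  chi_1          1             exp(2*I*pi/5)   exp(4*I*pi/5)   exp(-4*I*pi/5)  exp(-2*I*pi/5)
  chi_2          1             exp(4*I*pi/5)   exp(-2*I*pi/5)  exp(2*I*pi/5)   exp(-4*I*pi/5)
  chi_3          1             exp(-4*I*pi/5)  exp(2*I*pi/5)   exp(-2*I*pi/5)  exp(4*I*pi/5) 
  chi_4          1             exp(-2*I*pi/5)  exp(-4*I*pi/5)  exp(4*I*pi/5)   exp(2*I*pi/5) 

Spot check: chi_2(1) = zeta_5^(2*1) = zeta_5^2 = exp(4*I*pi/5).

Z/5Z is abelian, so all 5 irreducible complex representations are 1-dimensional. They are given by chi_k(m) = zeta_5^(k*m) for k = 0,...,4. Row orthogonality: sum_m chi_k(m) conj(chi_l(m)) = 5 * [k = l].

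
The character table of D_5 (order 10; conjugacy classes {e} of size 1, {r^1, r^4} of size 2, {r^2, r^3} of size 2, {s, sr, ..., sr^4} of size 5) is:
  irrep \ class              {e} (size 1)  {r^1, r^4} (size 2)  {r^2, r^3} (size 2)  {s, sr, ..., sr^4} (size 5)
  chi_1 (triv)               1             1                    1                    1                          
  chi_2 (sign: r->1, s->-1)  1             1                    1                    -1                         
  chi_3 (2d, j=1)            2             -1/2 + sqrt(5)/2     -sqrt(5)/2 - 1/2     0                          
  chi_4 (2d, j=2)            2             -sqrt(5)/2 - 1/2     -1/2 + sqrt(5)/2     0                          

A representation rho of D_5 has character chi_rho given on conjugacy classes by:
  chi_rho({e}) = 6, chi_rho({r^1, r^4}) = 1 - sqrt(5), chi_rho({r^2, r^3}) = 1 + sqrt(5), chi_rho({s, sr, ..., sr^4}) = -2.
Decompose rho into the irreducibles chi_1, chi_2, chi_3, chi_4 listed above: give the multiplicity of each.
Multiplicities: chi_1: 0, chi_2: 2, chi_3: 0, chi_4: 2.

Reasoning: Use <chi_rho, chi> = (1/|G|) sum_C |C| * chi_rho(C) * conj(chi(C)) with |G| = 10 for each irreducible chi in the table:
  <chi_rho, chi_1> = (1/10)[1*(6)*conj(1) + 2*(1 - sqrt(5))*conj(1) + 2*(1 + sqrt(5))*conj(1) + 5*(-2)*conj(1)]
      = (1/10)[(6) + (2 - 2*sqrt(5)) + (2 + 2*sqrt(5)) + (-10)] = 0/10 = 0
  <chi_rho, chi_2> = (1/10)[1*(6)*conj(1) + 2*(1 - sqrt(5))*conj(1) + 2*(1 + sqrt(5))*conj(1) + 5*(-2)*conj(-1)]
      = (1/10)[(6) + (2 - 2*sqrt(5)) + (2 + 2*sqrt(5)) + (10)] = 20/10 = 2
  <chi_rho, chi_3> = (1/10)[1*(6)*conj(2) + 2*(1 - sqrt(5))*conj(-1/2 + sqrt(5)/2) + 2*(1 + sqrt(5))*conj(-sqrt(5)/2 - 1/2) + 5*(-2)*conj(0)]
      = (1/10)[(12) + (-6 + 2*sqrt(5)) + (-6 - 2*sqrt(5)) + (0)] = 0/10 = 0
  <chi_rho, chi_4> = (1/10)[1*(6)*conj(2) + 2*(1 - sqrt(5))*conj(-sqrt(5)/2 - 1/2) + 2*(1 + sqrt(5))*conj(-1/2 + sqrt(5)/2) + 5*(-2)*conj(0)]
      = (1/10)[(12) + (4) + (4) + (0)] = 20/10 = 2
Dimension check: dim(rho) = sum (mult * dim) = 0*1 + 2*1 + 0*2 + 2*2 = 6 = chi_rho(e) = 6.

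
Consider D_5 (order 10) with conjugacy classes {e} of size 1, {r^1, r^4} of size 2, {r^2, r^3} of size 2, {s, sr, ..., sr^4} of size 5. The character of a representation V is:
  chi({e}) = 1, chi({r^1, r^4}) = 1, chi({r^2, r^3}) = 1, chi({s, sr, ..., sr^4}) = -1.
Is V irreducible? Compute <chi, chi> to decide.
Irreducible: <chi, chi> = 1.

Derivation: <chi, chi> = (1/|G|) sum_C |C| * |chi(C)|^2 = (1/10)[1*|1|^2 + 2*|1|^2 + 2*|1|^2 + 5*|-1|^2]
  = (1/10)[(1) + (2) + (2) + (5)] = 10/10 = 1.
A character is irreducible iff <chi, chi> = 1, so this representation is irreducible.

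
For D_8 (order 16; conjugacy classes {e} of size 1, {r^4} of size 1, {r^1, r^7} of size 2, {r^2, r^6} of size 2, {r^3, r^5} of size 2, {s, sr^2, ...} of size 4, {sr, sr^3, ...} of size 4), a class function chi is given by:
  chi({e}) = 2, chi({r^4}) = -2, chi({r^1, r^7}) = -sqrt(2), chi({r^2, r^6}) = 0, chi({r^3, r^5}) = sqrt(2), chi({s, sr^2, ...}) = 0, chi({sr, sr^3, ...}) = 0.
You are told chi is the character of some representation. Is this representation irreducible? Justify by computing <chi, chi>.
Irreducible: <chi, chi> = 1.

<chi, chi> = (1/|G|) sum_C |C| * |chi(C)|^2 = (1/16)[1*|2|^2 + 1*|-2|^2 + 2*|-sqrt(2)|^2 + 2*|0|^2 + 2*|sqrt(2)|^2 + 4*|0|^2 + 4*|0|^2]
  = (1/16)[(4) + (4) + (4) + (0) + (4) + (0) + (0)] = 16/16 = 1.
A character is irreducible iff <chi, chi> = 1, so this representation is irreducible.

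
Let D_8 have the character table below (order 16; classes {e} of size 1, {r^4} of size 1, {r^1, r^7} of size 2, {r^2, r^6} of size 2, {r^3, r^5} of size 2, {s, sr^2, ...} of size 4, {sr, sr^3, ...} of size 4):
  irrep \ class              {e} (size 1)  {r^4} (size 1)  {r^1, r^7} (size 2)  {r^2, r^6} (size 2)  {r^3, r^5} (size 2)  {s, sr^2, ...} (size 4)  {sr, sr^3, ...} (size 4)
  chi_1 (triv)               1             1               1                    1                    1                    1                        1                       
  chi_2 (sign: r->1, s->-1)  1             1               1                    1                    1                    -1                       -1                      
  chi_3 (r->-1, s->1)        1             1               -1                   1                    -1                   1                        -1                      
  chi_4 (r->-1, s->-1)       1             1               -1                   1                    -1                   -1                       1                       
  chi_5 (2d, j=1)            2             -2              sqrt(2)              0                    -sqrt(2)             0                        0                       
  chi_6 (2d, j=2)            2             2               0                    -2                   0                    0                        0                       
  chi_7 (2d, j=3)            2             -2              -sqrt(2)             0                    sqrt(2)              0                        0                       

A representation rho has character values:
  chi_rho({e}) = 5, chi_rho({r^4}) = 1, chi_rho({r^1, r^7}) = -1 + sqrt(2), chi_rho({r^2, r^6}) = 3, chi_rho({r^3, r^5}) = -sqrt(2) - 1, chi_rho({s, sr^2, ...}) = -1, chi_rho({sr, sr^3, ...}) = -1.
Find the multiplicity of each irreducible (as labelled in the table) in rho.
Multiplicities: chi_1: 0, chi_2: 1, chi_3: 1, chi_4: 1, chi_5: 1, chi_6: 0, chi_7: 0.

Derivation: Use <chi_rho, chi> = (1/|G|) sum_C |C| * chi_rho(C) * conj(chi(C)) with |G| = 16 for each irreducible chi in the table:
  <chi_rho, chi_1> = (1/16)[1*(5)*conj(1) + 1*(1)*conj(1) + 2*(-1 + sqrt(2))*conj(1) + 2*(3)*conj(1) + 2*(-sqrt(2) - 1)*conj(1) + 4*(-1)*conj(1) + 4*(-1)*conj(1)]
      = (1/16)[(5) + (1) + (-2 + 2*sqrt(2)) + (6) + (-2*sqrt(2) - 2) + (-4) + (-4)] = 0/16 = 0
  <chi_rho, chi_2> = (1/16)[1*(5)*conj(1) + 1*(1)*conj(1) + 2*(-1 + sqrt(2))*conj(1) + 2*(3)*conj(1) + 2*(-sqrt(2) - 1)*conj(1) + 4*(-1)*conj(-1) + 4*(-1)*conj(-1)]
      = (1/16)[(5) + (1) + (-2 + 2*sqrt(2)) + (6) + (-2*sqrt(2) - 2) + (4) + (4)] = 16/16 = 1
  <chi_rho, chi_3> = (1/16)[1*(5)*conj(1) + 1*(1)*conj(1) + 2*(-1 + sqrt(2))*conj(-1) + 2*(3)*conj(1) + 2*(-sqrt(2) - 1)*conj(-1) + 4*(-1)*conj(1) + 4*(-1)*conj(-1)]
      = (1/16)[(5) + (1) + (2 - 2*sqrt(2)) + (6) + (2 + 2*sqrt(2)) + (-4) + (4)] = 16/16 = 1
  <chi_rho, chi_4> = (1/16)[1*(5)*conj(1) + 1*(1)*conj(1) + 2*(-1 + sqrt(2))*conj(-1) + 2*(3)*conj(1) + 2*(-sqrt(2) - 1)*conj(-1) + 4*(-1)*conj(-1) + 4*(-1)*conj(1)]
      = (1/16)[(5) + (1) + (2 - 2*sqrt(2)) + (6) + (2 + 2*sqrt(2)) + (4) + (-4)] = 16/16 = 1
  <chi_rho, chi_5> = (1/16)[1*(5)*conj(2) + 1*(1)*conj(-2) + 2*(-1 + sqrt(2))*conj(sqrt(2)) + 2*(3)*conj(0) + 2*(-sqrt(2) - 1)*conj(-sqrt(2)) + 4*(-1)*conj(0) + 4*(-1)*conj(0)]
      = (1/16)[(10) + (-2) + (4 - 2*sqrt(2)) + (0) + (2*sqrt(2) + 4) + (0) + (0)] = 16/16 = 1
  <chi_rho, chi_6> = (1/16)[1*(5)*conj(2) + 1*(1)*conj(2) + 2*(-1 + sqrt(2))*conj(0) + 2*(3)*conj(-2) + 2*(-sqrt(2) - 1)*conj(0) + 4*(-1)*conj(0) + 4*(-1)*conj(0)]
      = (1/16)[(10) + (2) + (0) + (-12) + (0) + (0) + (0)] = 0/16 = 0
  <chi_rho, chi_7> = (1/16)[1*(5)*conj(2) + 1*(1)*conj(-2) + 2*(-1 + sqrt(2))*conj(-sqrt(2)) + 2*(3)*conj(0) + 2*(-sqrt(2) - 1)*conj(sqrt(2)) + 4*(-1)*conj(0) + 4*(-1)*conj(0)]
      = (1/16)[(10) + (-2) + (-4 + 2*sqrt(2)) + (0) + (-4 - 2*sqrt(2)) + (0) + (0)] = 0/16 = 0
Dimension check: dim(rho) = sum (mult * dim) = 0*1 + 1*1 + 1*1 + 1*1 + 1*2 + 0*2 + 0*2 = 5 = chi_rho(e) = 5.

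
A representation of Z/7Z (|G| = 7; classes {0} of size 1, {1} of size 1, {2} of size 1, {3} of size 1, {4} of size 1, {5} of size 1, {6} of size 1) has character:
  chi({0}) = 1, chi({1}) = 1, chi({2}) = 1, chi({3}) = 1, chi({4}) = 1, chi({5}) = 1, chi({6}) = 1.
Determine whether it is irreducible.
Irreducible: <chi, chi> = 1.

<chi, chi> = (1/|G|) sum_C |C| * |chi(C)|^2 = (1/7)[1*|1|^2 + 1*|1|^2 + 1*|1|^2 + 1*|1|^2 + 1*|1|^2 + 1*|1|^2 + 1*|1|^2]
  = (1/7)[(1) + (1) + (1) + (1) + (1) + (1) + (1)] = 7/7 = 1.
(Exp terms are combined using exp(i*s)*conj(exp(i*t)) = exp(i*(s-t)), and sums of them are collapsed using the identity that for every m > 1 the m distinct m-th roots of unity sum to 0, e.g. 1 + exp(2*I*pi/3) + exp(-2*I*pi/3) = 0.)
A character is irreducible iff <chi, chi> = 1, so this representation is irreducible.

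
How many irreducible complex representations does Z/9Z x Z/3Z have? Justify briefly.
27

Argument: The number of irreducible complex representations of a finite group equals its number of conjugacy classes. Z/9Z x Z/3Z is abelian of order 27, so every element is its own conjugacy class: 27 classes, so Z/9Z x Z/3Z (order 27) has exactly 27 irreducible complex representations.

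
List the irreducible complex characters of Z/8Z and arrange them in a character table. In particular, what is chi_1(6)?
Character table of Z/8Z (irreps indexed chi_0,...,chi_7 with chi_k(m) = zeta_8^(k*m), zeta_8 = exp(2*pi*i/8)):
  irrep \ class  {0} (size 1)  {1} (size 1)    {2} (size 1)  {3} (size 1)    {4} (size 1)  {5} (size 1)    {6} (size 1)  {7} (size 1)  
  chi_0          1             1               1             1               1             1               1             1             
  chi_1          1             exp(I*pi/4)     I             exp(3*I*pi/4)   -1            exp(-3*I*pi/4)  -I            exp(-I*pi/4)  
  chi_2          1             I               -1            -I              1             I               -1            -I            
  chi_3          1             exp(3*I*pi/4)   -I            exp(I*pi/4)     -1            exp(-I*pi/4)    I             exp(-3*I*pi/4)
  chi_4          1             -1              1             -1              1             -1              1             -1            
  chi_5          1             exp(-3*I*pi/4)  I             exp(-I*pi/4)    -1            exp(I*pi/4)     -I            exp(3*I*pi/4) 
  chi_6          1             -I              -1            I               1             -I              -1            I             
  chi_7          1             exp(-I*pi/4)    -I            exp(-3*I*pi/4)  -1            exp(3*I*pi/4)   I             exp(I*pi/4)   

Spot check: chi_1(6) = zeta_8^(1*6) = zeta_8^6 = -I.

Reasoning: Z/8Z is abelian, so all 8 irreducible complex representations are 1-dimensional. They are given by chi_k(m) = zeta_8^(k*m) for k = 0,...,7. Row orthogonality: sum_m chi_k(m) conj(chi_l(m)) = 8 * [k = l].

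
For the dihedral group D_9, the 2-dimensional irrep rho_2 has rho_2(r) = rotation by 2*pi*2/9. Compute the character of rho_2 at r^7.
chi_{rho_2}(r^7) = 2*cos(2*pi*2*7/9) = -2*cos(pi/9)

Why: rho_2(r^7) is rotation by angle 2*pi*2*7/9, whose trace is 2*cos(2*pi*2*7/9) = -2*cos(pi/9).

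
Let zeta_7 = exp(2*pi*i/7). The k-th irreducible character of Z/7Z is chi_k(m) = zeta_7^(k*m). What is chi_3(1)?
chi_3(1) = zeta_7^3 = exp(6*I*pi/7)

Why: chi_3(1) = zeta_7^(3*1) = zeta_7^3. Since zeta_7^7 = 1, this equals zeta_7^3 = exp(2*pi*i*3/7) = exp(6*I*pi/7).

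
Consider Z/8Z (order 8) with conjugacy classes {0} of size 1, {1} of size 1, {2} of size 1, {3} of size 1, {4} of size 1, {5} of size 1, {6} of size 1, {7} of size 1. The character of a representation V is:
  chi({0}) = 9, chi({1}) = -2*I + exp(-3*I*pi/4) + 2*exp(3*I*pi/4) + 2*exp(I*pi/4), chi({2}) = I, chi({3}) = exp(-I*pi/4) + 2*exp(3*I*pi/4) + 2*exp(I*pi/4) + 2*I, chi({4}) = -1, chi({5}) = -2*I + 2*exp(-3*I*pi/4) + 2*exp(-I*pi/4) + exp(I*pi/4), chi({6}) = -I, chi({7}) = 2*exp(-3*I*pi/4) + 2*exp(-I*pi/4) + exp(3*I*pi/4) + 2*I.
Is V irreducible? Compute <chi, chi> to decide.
Not irreducible (reducible): <chi, chi> = 15 > 1.

Solution. <chi, chi> = (1/|G|) sum_C |C| * |chi(C)|^2 = (1/8)[1*|9|^2 + 1*|-2*I + exp(-3*I*pi/4) + 2*exp(3*I*pi/4) + 2*exp(I*pi/4)|^2 + 1*|I|^2 + 1*|exp(-I*pi/4) + 2*exp(3*I*pi/4) + 2*exp(I*pi/4) + 2*I|^2 + 1*|-1|^2 + 1*|-2*I + 2*exp(-3*I*pi/4) + 2*exp(-I*pi/4) + exp(I*pi/4)|^2 + 1*|-I|^2 + 1*|2*exp(-3*I*pi/4) + 2*exp(-I*pi/4) + exp(3*I*pi/4) + 2*I|^2]
  = (1/8)[(81) + (9 - 4*exp(I*pi/4) + 2*exp(-3*I*pi/4) - 2*exp(-I*pi/4) + 4*exp(3*I*pi/4)) + (1) + (9 + 4*exp(-I*pi/4) - 2*exp(3*I*pi/4) + 2*exp(I*pi/4) - 4*exp(-3*I*pi/4)) + (1) + (9 + 4*exp(-I*pi/4) - 2*exp(3*I*pi/4) + 2*exp(I*pi/4) - 4*exp(-3*I*pi/4)) + (1) + (9 - 4*exp(I*pi/4) + 2*exp(-3*I*pi/4) - 2*exp(-I*pi/4) + 4*exp(3*I*pi/4))] = 120/8 = 15.
(Exp terms are combined using exp(i*s)*conj(exp(i*t)) = exp(i*(s-t)), and sums of them are collapsed using the identity that for every m > 1 the m distinct m-th roots of unity sum to 0, e.g. 1 + exp(2*I*pi/3) + exp(-2*I*pi/3) = 0.)
A character is irreducible iff <chi, chi> = 1, so this representation is reducible.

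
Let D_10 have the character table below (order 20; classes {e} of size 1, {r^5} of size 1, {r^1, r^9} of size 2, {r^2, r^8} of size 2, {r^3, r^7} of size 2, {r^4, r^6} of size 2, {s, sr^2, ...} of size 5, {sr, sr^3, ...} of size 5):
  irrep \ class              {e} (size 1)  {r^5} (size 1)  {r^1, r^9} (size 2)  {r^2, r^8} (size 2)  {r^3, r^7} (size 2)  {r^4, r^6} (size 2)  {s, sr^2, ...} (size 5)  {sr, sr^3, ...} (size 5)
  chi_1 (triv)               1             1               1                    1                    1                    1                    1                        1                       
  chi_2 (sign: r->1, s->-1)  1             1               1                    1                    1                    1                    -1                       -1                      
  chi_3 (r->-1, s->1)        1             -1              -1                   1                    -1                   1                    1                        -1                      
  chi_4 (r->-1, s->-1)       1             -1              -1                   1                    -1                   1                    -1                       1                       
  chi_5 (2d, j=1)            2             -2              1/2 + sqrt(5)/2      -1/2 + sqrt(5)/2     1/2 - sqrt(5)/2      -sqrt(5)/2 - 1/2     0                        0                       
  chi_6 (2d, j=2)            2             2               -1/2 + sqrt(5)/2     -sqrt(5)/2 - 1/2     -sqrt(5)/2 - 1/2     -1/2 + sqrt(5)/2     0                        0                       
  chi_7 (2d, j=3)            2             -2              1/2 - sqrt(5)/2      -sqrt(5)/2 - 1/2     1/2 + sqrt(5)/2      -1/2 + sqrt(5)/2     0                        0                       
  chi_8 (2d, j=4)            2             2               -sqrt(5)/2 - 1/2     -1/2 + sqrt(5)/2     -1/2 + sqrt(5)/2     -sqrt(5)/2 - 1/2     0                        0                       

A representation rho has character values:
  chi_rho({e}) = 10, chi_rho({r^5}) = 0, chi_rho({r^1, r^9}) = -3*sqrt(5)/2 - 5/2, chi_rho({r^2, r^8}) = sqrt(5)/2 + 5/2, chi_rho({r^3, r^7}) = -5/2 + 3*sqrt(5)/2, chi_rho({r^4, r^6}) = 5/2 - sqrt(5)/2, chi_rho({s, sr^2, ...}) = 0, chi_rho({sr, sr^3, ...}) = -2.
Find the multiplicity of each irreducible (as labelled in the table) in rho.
Multiplicities: chi_1: 0, chi_2: 1, chi_3: 2, chi_4: 1, chi_5: 0, chi_6: 0, chi_7: 1, chi_8: 2.

Proof sketch: Use <chi_rho, chi> = (1/|G|) sum_C |C| * chi_rho(C) * conj(chi(C)) with |G| = 20 for each irreducible chi in the table:
  <chi_rho, chi_1> = (1/20)[1*(10)*conj(1) + 1*(0)*conj(1) + 2*(-3*sqrt(5)/2 - 5/2)*conj(1) + 2*(sqrt(5)/2 + 5/2)*conj(1) + 2*(-5/2 + 3*sqrt(5)/2)*conj(1) + 2*(5/2 - sqrt(5)/2)*conj(1) + 5*(0)*conj(1) + 5*(-2)*conj(1)]
      = (1/20)[(10) + (0) + (-3*sqrt(5) - 5) + (sqrt(5) + 5) + (-5 + 3*sqrt(5)) + (5 - sqrt(5)) + (0) + (-10)] = 0/20 = 0
  <chi_rho, chi_2> = (1/20)[1*(10)*conj(1) + 1*(0)*conj(1) + 2*(-3*sqrt(5)/2 - 5/2)*conj(1) + 2*(sqrt(5)/2 + 5/2)*conj(1) + 2*(-5/2 + 3*sqrt(5)/2)*conj(1) + 2*(5/2 - sqrt(5)/2)*conj(1) + 5*(0)*conj(-1) + 5*(-2)*conj(-1)]
      = (1/20)[(10) + (0) + (-3*sqrt(5) - 5) + (sqrt(5) + 5) + (-5 + 3*sqrt(5)) + (5 - sqrt(5)) + (0) + (10)] = 20/20 = 1
  <chi_rho, chi_3> = (1/20)[1*(10)*conj(1) + 1*(0)*conj(-1) + 2*(-3*sqrt(5)/2 - 5/2)*conj(-1) + 2*(sqrt(5)/2 + 5/2)*conj(1) + 2*(-5/2 + 3*sqrt(5)/2)*conj(-1) + 2*(5/2 - sqrt(5)/2)*conj(1) + 5*(0)*conj(1) + 5*(-2)*conj(-1)]
      = (1/20)[(10) + (0) + (5 + 3*sqrt(5)) + (sqrt(5) + 5) + (5 - 3*sqrt(5)) + (5 - sqrt(5)) + (0) + (10)] = 40/20 = 2
  <chi_rho, chi_4> = (1/20)[1*(10)*conj(1) + 1*(0)*conj(-1) + 2*(-3*sqrt(5)/2 - 5/2)*conj(-1) + 2*(sqrt(5)/2 + 5/2)*conj(1) + 2*(-5/2 + 3*sqrt(5)/2)*conj(-1) + 2*(5/2 - sqrt(5)/2)*conj(1) + 5*(0)*conj(-1) + 5*(-2)*conj(1)]
      = (1/20)[(10) + (0) + (5 + 3*sqrt(5)) + (sqrt(5) + 5) + (5 - 3*sqrt(5)) + (5 - sqrt(5)) + (0) + (-10)] = 20/20 = 1
  <chi_rho, chi_5> = (1/20)[1*(10)*conj(2) + 1*(0)*conj(-2) + 2*(-3*sqrt(5)/2 - 5/2)*conj(1/2 + sqrt(5)/2) + 2*(sqrt(5)/2 + 5/2)*conj(-1/2 + sqrt(5)/2) + 2*(-5/2 + 3*sqrt(5)/2)*conj(1/2 - sqrt(5)/2) + 2*(5/2 - sqrt(5)/2)*conj(-sqrt(5)/2 - 1/2) + 5*(0)*conj(0) + 5*(-2)*conj(0)]
      = (1/20)[(20) + (0) + (-10 - 4*sqrt(5)) + (2*sqrt(5)) + (-10 + 4*sqrt(5)) + (-2*sqrt(5)) + (0) + (0)] = 0/20 = 0
  <chi_rho, chi_6> = (1/20)[1*(10)*conj(2) + 1*(0)*conj(2) + 2*(-3*sqrt(5)/2 - 5/2)*conj(-1/2 + sqrt(5)/2) + 2*(sqrt(5)/2 + 5/2)*conj(-sqrt(5)/2 - 1/2) + 2*(-5/2 + 3*sqrt(5)/2)*conj(-sqrt(5)/2 - 1/2) + 2*(5/2 - sqrt(5)/2)*conj(-1/2 + sqrt(5)/2) + 5*(0)*conj(0) + 5*(-2)*conj(0)]
      = (1/20)[(20) + (0) + (-5 - sqrt(5)) + (-3*sqrt(5) - 5) + (-5 + sqrt(5)) + (-5 + 3*sqrt(5)) + (0) + (0)] = 0/20 = 0
  <chi_rho, chi_7> = (1/20)[1*(10)*conj(2) + 1*(0)*conj(-2) + 2*(-3*sqrt(5)/2 - 5/2)*conj(1/2 - sqrt(5)/2) + 2*(sqrt(5)/2 + 5/2)*conj(-sqrt(5)/2 - 1/2) + 2*(-5/2 + 3*sqrt(5)/2)*conj(1/2 + sqrt(5)/2) + 2*(5/2 - sqrt(5)/2)*conj(-1/2 + sqrt(5)/2) + 5*(0)*conj(0) + 5*(-2)*conj(0)]
      = (1/20)[(20) + (0) + (sqrt(5) + 5) + (-3*sqrt(5) - 5) + (5 - sqrt(5)) + (-5 + 3*sqrt(5)) + (0) + (0)] = 20/20 = 1
  <chi_rho, chi_8> = (1/20)[1*(10)*conj(2) + 1*(0)*conj(2) + 2*(-3*sqrt(5)/2 - 5/2)*conj(-sqrt(5)/2 - 1/2) + 2*(sqrt(5)/2 + 5/2)*conj(-1/2 + sqrt(5)/2) + 2*(-5/2 + 3*sqrt(5)/2)*conj(-1/2 + sqrt(5)/2) + 2*(5/2 - sqrt(5)/2)*conj(-sqrt(5)/2 - 1/2) + 5*(0)*conj(0) + 5*(-2)*conj(0)]
      = (1/20)[(20) + (0) + (4*sqrt(5) + 10) + (2*sqrt(5)) + (10 - 4*sqrt(5)) + (-2*sqrt(5)) + (0) + (0)] = 40/20 = 2
Dimension check: dim(rho) = sum (mult * dim) = 0*1 + 1*1 + 2*1 + 1*1 + 0*2 + 0*2 + 1*2 + 2*2 = 10 = chi_rho(e) = 10.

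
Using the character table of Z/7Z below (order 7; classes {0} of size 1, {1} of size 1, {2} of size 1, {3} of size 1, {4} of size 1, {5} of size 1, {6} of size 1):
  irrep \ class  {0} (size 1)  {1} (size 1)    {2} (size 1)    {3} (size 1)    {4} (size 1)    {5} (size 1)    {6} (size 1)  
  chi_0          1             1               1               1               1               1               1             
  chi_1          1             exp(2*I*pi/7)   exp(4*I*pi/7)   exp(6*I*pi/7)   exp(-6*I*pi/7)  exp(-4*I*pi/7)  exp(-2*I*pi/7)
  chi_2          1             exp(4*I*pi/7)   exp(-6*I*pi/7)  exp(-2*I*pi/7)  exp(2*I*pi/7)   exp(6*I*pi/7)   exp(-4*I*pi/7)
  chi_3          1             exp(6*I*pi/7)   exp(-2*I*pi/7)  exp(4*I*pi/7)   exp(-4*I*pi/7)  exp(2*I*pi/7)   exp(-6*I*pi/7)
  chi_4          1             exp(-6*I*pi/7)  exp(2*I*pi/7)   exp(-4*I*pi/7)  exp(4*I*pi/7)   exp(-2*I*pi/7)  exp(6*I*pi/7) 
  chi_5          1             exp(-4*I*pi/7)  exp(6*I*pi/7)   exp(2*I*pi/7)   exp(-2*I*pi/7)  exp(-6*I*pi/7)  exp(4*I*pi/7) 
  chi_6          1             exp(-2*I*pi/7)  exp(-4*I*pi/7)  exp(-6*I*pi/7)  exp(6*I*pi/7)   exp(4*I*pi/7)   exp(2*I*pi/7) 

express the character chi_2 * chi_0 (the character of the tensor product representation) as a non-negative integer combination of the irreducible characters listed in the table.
chi_2 tensor chi_0 = chi_2 (all other irreducibles have multiplicity 0).

Explanation: The character of a tensor product is the pointwise product (chi_2 * chi_0)(C) = chi_2(C) * chi_0(C):
  {0}: (1)*(1), {1}: (exp(4*I*pi/7))*(1), {2}: (exp(-6*I*pi/7))*(1), {3}: (exp(-2*I*pi/7))*(1), {4}: (exp(2*I*pi/7))*(1), {5}: (exp(6*I*pi/7))*(1), {6}: (exp(-4*I*pi/7))*(1)
so (chi_2 * chi_0) takes values
  {0} -> 1, {1} -> exp(4*I*pi/7), {2} -> exp(-6*I*pi/7), {3} -> exp(-2*I*pi/7), {4} -> exp(2*I*pi/7), {5} -> exp(6*I*pi/7), {6} -> exp(-4*I*pi/7).
Now take the inner product of this character with each irreducible chi from the table, <chi_2*chi_0, chi> = (1/7) sum_C |C| (chi_2*chi_0)(C) conj(chi(C)):
  <chi_2*chi_0, chi_0> = (1/7)[1*(1)*conj(1) + 1*(exp(4*I*pi/7))*conj(1) + 1*(exp(-6*I*pi/7))*conj(1) + 1*(exp(-2*I*pi/7))*conj(1) + 1*(exp(2*I*pi/7))*conj(1) + 1*(exp(6*I*pi/7))*conj(1) + 1*(exp(-4*I*pi/7))*conj(1)]
      = (1/7)[(1) + (exp(4*I*pi/7)) + (exp(-6*I*pi/7)) + (exp(-2*I*pi/7)) + (exp(2*I*pi/7)) + (exp(6*I*pi/7)) + (exp(-4*I*pi/7))] = 0/7 = 0
  <chi_2*chi_0, chi_1> = (1/7)[1*(1)*conj(1) + 1*(exp(4*I*pi/7))*conj(exp(2*I*pi/7)) + 1*(exp(-6*I*pi/7))*conj(exp(4*I*pi/7)) + 1*(exp(-2*I*pi/7))*conj(exp(6*I*pi/7)) + 1*(exp(2*I*pi/7))*conj(exp(-6*I*pi/7)) + 1*(exp(6*I*pi/7))*conj(exp(-4*I*pi/7)) + 1*(exp(-4*I*pi/7))*conj(exp(-2*I*pi/7))]
      = (1/7)[(1) + (exp(2*I*pi/7)) + (exp(4*I*pi/7)) + (exp(6*I*pi/7)) + (exp(-6*I*pi/7)) + (exp(-4*I*pi/7)) + (exp(-2*I*pi/7))] = 0/7 = 0
  <chi_2*chi_0, chi_2> = (1/7)[1*(1)*conj(1) + 1*(exp(4*I*pi/7))*conj(exp(4*I*pi/7)) + 1*(exp(-6*I*pi/7))*conj(exp(-6*I*pi/7)) + 1*(exp(-2*I*pi/7))*conj(exp(-2*I*pi/7)) + 1*(exp(2*I*pi/7))*conj(exp(2*I*pi/7)) + 1*(exp(6*I*pi/7))*conj(exp(6*I*pi/7)) + 1*(exp(-4*I*pi/7))*conj(exp(-4*I*pi/7))]
      = (1/7)[(1) + (1) + (1) + (1) + (1) + (1) + (1)] = 7/7 = 1
  <chi_2*chi_0, chi_3> = (1/7)[1*(1)*conj(1) + 1*(exp(4*I*pi/7))*conj(exp(6*I*pi/7)) + 1*(exp(-6*I*pi/7))*conj(exp(-2*I*pi/7)) + 1*(exp(-2*I*pi/7))*conj(exp(4*I*pi/7)) + 1*(exp(2*I*pi/7))*conj(exp(-4*I*pi/7)) + 1*(exp(6*I*pi/7))*conj(exp(2*I*pi/7)) + 1*(exp(-4*I*pi/7))*conj(exp(-6*I*pi/7))]
      = (1/7)[(1) + (exp(-2*I*pi/7)) + (exp(-4*I*pi/7)) + (exp(-6*I*pi/7)) + (exp(6*I*pi/7)) + (exp(4*I*pi/7)) + (exp(2*I*pi/7))] = 0/7 = 0
  <chi_2*chi_0, chi_4> = (1/7)[1*(1)*conj(1) + 1*(exp(4*I*pi/7))*conj(exp(-6*I*pi/7)) + 1*(exp(-6*I*pi/7))*conj(exp(2*I*pi/7)) + 1*(exp(-2*I*pi/7))*conj(exp(-4*I*pi/7)) + 1*(exp(2*I*pi/7))*conj(exp(4*I*pi/7)) + 1*(exp(6*I*pi/7))*conj(exp(-2*I*pi/7)) + 1*(exp(-4*I*pi/7))*conj(exp(6*I*pi/7))]
      = (1/7)[(1) + (exp(-4*I*pi/7)) + (exp(6*I*pi/7)) + (exp(2*I*pi/7)) + (exp(-2*I*pi/7)) + (exp(-6*I*pi/7)) + (exp(4*I*pi/7))] = 0/7 = 0
  <chi_2*chi_0, chi_5> = (1/7)[1*(1)*conj(1) + 1*(exp(4*I*pi/7))*conj(exp(-4*I*pi/7)) + 1*(exp(-6*I*pi/7))*conj(exp(6*I*pi/7)) + 1*(exp(-2*I*pi/7))*conj(exp(2*I*pi/7)) + 1*(exp(2*I*pi/7))*conj(exp(-2*I*pi/7)) + 1*(exp(6*I*pi/7))*conj(exp(-6*I*pi/7)) + 1*(exp(-4*I*pi/7))*conj(exp(4*I*pi/7))]
      = (1/7)[(1) + (exp(-6*I*pi/7)) + (exp(2*I*pi/7)) + (exp(-4*I*pi/7)) + (exp(4*I*pi/7)) + (exp(-2*I*pi/7)) + (exp(6*I*pi/7))] = 0/7 = 0
  <chi_2*chi_0, chi_6> = (1/7)[1*(1)*conj(1) + 1*(exp(4*I*pi/7))*conj(exp(-2*I*pi/7)) + 1*(exp(-6*I*pi/7))*conj(exp(-4*I*pi/7)) + 1*(exp(-2*I*pi/7))*conj(exp(-6*I*pi/7)) + 1*(exp(2*I*pi/7))*conj(exp(6*I*pi/7)) + 1*(exp(6*I*pi/7))*conj(exp(4*I*pi/7)) + 1*(exp(-4*I*pi/7))*conj(exp(2*I*pi/7))]
      = (1/7)[(1) + (exp(6*I*pi/7)) + (exp(-2*I*pi/7)) + (exp(4*I*pi/7)) + (exp(-4*I*pi/7)) + (exp(2*I*pi/7)) + (exp(-6*I*pi/7))] = 0/7 = 0
(Exp terms are combined using exp(i*s)*conj(exp(i*t)) = exp(i*(s-t)), and sums of them are collapsed using the identity that for every m > 1 the m distinct m-th roots of unity sum to 0, e.g. 1 + exp(2*I*pi/3) + exp(-2*I*pi/3) = 0.)
Hence the multiplicities are chi_2: 1. Dimension check: dim(chi_2)*dim(chi_0) = 1*1 = 1 and sum (mult * dim) = 1*1 = 1.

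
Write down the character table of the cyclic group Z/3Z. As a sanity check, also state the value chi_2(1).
Character table of Z/3Z (irreps indexed chi_0,...,chi_2 with chi_k(m) = zeta_3^(k*m), zeta_3 = exp(2*pi*i/3)):
  irrep \ class  {0} (size 1)  {1} (size 1)    {2} (size 1)  
  chi_0          1             1               1             
  chi_1          1             exp(2*I*pi/3)   exp(-2*I*pi/3)
  chi_2          1             exp(-2*I*pi/3)  exp(2*I*pi/3) 

Spot check: chi_2(1) = zeta_3^(2*1) = zeta_3^2 = exp(-2*I*pi/3).

Derivation: Z/3Z is abelian, so all 3 irreducible complex representations are 1-dimensional. They are given by chi_k(m) = zeta_3^(k*m) for k = 0,...,2. Row orthogonality: sum_m chi_k(m) conj(chi_l(m)) = 3 * [k = l].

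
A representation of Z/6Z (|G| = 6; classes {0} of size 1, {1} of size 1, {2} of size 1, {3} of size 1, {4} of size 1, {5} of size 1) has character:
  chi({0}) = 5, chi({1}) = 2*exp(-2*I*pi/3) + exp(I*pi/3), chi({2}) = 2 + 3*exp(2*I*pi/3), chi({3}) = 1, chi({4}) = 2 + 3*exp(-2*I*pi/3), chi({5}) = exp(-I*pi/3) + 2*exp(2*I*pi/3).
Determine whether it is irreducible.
Not irreducible (reducible): <chi, chi> = 7 > 1.

Details: <chi, chi> = (1/|G|) sum_C |C| * |chi(C)|^2 = (1/6)[1*|5|^2 + 1*|2*exp(-2*I*pi/3) + exp(I*pi/3)|^2 + 1*|2 + 3*exp(2*I*pi/3)|^2 + 1*|1|^2 + 1*|2 + 3*exp(-2*I*pi/3)|^2 + 1*|exp(-I*pi/3) + 2*exp(2*I*pi/3)|^2]
  = (1/6)[(25) + (1) + (7) + (1) + (7) + (1)] = 42/6 = 7.
(Exp terms are combined using exp(i*s)*conj(exp(i*t)) = exp(i*(s-t)), and sums of them are collapsed using the identity that for every m > 1 the m distinct m-th roots of unity sum to 0, e.g. 1 + exp(2*I*pi/3) + exp(-2*I*pi/3) = 0.)
A character is irreducible iff <chi, chi> = 1, so this representation is reducible.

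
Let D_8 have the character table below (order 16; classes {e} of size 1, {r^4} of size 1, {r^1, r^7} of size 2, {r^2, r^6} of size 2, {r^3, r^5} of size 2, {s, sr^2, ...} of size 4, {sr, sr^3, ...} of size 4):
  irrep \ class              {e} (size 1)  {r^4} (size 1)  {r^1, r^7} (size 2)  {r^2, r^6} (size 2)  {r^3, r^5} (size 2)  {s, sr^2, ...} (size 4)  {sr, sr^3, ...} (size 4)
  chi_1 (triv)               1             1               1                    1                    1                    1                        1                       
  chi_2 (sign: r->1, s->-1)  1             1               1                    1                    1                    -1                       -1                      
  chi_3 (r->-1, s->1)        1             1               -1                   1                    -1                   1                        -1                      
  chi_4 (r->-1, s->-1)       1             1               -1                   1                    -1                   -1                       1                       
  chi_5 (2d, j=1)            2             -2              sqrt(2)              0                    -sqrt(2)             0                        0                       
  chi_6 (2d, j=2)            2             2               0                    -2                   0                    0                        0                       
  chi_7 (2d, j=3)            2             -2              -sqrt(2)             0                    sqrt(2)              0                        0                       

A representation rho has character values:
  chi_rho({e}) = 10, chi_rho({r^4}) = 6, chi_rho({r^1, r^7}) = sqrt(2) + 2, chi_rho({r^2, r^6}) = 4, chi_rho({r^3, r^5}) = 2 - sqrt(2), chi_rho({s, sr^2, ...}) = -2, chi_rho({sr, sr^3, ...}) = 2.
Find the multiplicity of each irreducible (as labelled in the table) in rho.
Multiplicities: chi_1: 2, chi_2: 2, chi_3: 0, chi_4: 2, chi_5: 1, chi_6: 1, chi_7: 0.

Solution. Use <chi_rho, chi> = (1/|G|) sum_C |C| * chi_rho(C) * conj(chi(C)) with |G| = 16 for each irreducible chi in the table:
  <chi_rho, chi_1> = (1/16)[1*(10)*conj(1) + 1*(6)*conj(1) + 2*(sqrt(2) + 2)*conj(1) + 2*(4)*conj(1) + 2*(2 - sqrt(2))*conj(1) + 4*(-2)*conj(1) + 4*(2)*conj(1)]
      = (1/16)[(10) + (6) + (2*sqrt(2) + 4) + (8) + (4 - 2*sqrt(2)) + (-8) + (8)] = 32/16 = 2
  <chi_rho, chi_2> = (1/16)[1*(10)*conj(1) + 1*(6)*conj(1) + 2*(sqrt(2) + 2)*conj(1) + 2*(4)*conj(1) + 2*(2 - sqrt(2))*conj(1) + 4*(-2)*conj(-1) + 4*(2)*conj(-1)]
      = (1/16)[(10) + (6) + (2*sqrt(2) + 4) + (8) + (4 - 2*sqrt(2)) + (8) + (-8)] = 32/16 = 2
  <chi_rho, chi_3> = (1/16)[1*(10)*conj(1) + 1*(6)*conj(1) + 2*(sqrt(2) + 2)*conj(-1) + 2*(4)*conj(1) + 2*(2 - sqrt(2))*conj(-1) + 4*(-2)*conj(1) + 4*(2)*conj(-1)]
      = (1/16)[(10) + (6) + (-4 - 2*sqrt(2)) + (8) + (-4 + 2*sqrt(2)) + (-8) + (-8)] = 0/16 = 0
  <chi_rho, chi_4> = (1/16)[1*(10)*conj(1) + 1*(6)*conj(1) + 2*(sqrt(2) + 2)*conj(-1) + 2*(4)*conj(1) + 2*(2 - sqrt(2))*conj(-1) + 4*(-2)*conj(-1) + 4*(2)*conj(1)]
      = (1/16)[(10) + (6) + (-4 - 2*sqrt(2)) + (8) + (-4 + 2*sqrt(2)) + (8) + (8)] = 32/16 = 2
  <chi_rho, chi_5> = (1/16)[1*(10)*conj(2) + 1*(6)*conj(-2) + 2*(sqrt(2) + 2)*conj(sqrt(2)) + 2*(4)*conj(0) + 2*(2 - sqrt(2))*conj(-sqrt(2)) + 4*(-2)*conj(0) + 4*(2)*conj(0)]
      = (1/16)[(20) + (-12) + (4 + 4*sqrt(2)) + (0) + (4 - 4*sqrt(2)) + (0) + (0)] = 16/16 = 1
  <chi_rho, chi_6> = (1/16)[1*(10)*conj(2) + 1*(6)*conj(2) + 2*(sqrt(2) + 2)*conj(0) + 2*(4)*conj(-2) + 2*(2 - sqrt(2))*conj(0) + 4*(-2)*conj(0) + 4*(2)*conj(0)]
      = (1/16)[(20) + (12) + (0) + (-16) + (0) + (0) + (0)] = 16/16 = 1
  <chi_rho, chi_7> = (1/16)[1*(10)*conj(2) + 1*(6)*conj(-2) + 2*(sqrt(2) + 2)*conj(-sqrt(2)) + 2*(4)*conj(0) + 2*(2 - sqrt(2))*conj(sqrt(2)) + 4*(-2)*conj(0) + 4*(2)*conj(0)]
      = (1/16)[(20) + (-12) + (-4*sqrt(2) - 4) + (0) + (-4 + 4*sqrt(2)) + (0) + (0)] = 0/16 = 0
Dimension check: dim(rho) = sum (mult * dim) = 2*1 + 2*1 + 0*1 + 2*1 + 1*2 + 1*2 + 0*2 = 10 = chi_rho(e) = 10.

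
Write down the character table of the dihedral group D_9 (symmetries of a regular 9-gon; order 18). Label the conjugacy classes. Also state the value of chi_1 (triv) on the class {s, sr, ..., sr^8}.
Conjugacy classes: {e} of size 1, {r^1, r^8} of size 2, {r^2, r^7} of size 2, {r^3, r^6} of size 2, {r^4, r^5} of size 2, {s, sr, ..., sr^8} of size 9.
Character table:
  irrep \ class              {e} (size 1)  {r^1, r^8} (size 2)  {r^2, r^7} (size 2)  {r^3, r^6} (size 2)  {r^4, r^5} (size 2)  {s, sr, ..., sr^8} (size 9)
  chi_1 (triv)               1             1                    1                    1                    1                    1                          
  chi_2 (sign: r->1, s->-1)  1             1                    1                    1                    1                    -1                         
  chi_3 (2d, j=1)            2             2*cos(2*pi/9)        2*cos(4*pi/9)        -1                   -2*cos(pi/9)         0                          
  chi_4 (2d, j=2)            2             2*cos(4*pi/9)        -2*cos(pi/9)         -1                   2*cos(2*pi/9)        0                          
  chi_5 (2d, j=3)            2             -1                   -1                   2                    -1                   0                          
  chi_6 (2d, j=4)            2             -2*cos(pi/9)         2*cos(2*pi/9)        -1                   2*cos(4*pi/9)        0                          

Spot check: chi_1 (triv) on {s, sr, ..., sr^8} = 1.

Working: D_9 has order 2*9 = 18 with 6 conjugacy classes, hence 6 irreducibles. Sum of squared dims 1 + 1 + 4 + 4 + 4 + 4 = 18 = |G|. Linear characters come from the abelianisation; the 2-dimensional irreps have character r^k -> 2*cos(2*pi*j*k/9), reflections -> 0.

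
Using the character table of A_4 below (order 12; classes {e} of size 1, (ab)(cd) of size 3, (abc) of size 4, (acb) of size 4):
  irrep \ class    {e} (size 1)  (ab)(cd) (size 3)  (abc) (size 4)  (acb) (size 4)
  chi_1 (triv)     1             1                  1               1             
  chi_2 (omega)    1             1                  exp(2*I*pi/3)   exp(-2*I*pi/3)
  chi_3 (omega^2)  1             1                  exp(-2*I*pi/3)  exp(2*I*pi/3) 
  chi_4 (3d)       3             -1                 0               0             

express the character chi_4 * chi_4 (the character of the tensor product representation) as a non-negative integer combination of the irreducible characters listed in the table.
chi_4 tensor chi_4 = chi_1 + chi_2 + chi_3 + 2*chi_4 (all other irreducibles have multiplicity 0).

Reasoning: The character of a tensor product is the pointwise product (chi_4 * chi_4)(C) = chi_4(C) * chi_4(C):
  {e}: (3)*(3), (ab)(cd): (-1)*(-1), (abc): (0)*(0), (acb): (0)*(0)
so (chi_4 * chi_4) takes values
  {e} -> 9, (ab)(cd) -> 1, (abc) -> 0, (acb) -> 0.
Now take the inner product of this character with each irreducible chi from the table, <chi_4*chi_4, chi> = (1/12) sum_C |C| (chi_4*chi_4)(C) conj(chi(C)):
  <chi_4*chi_4, chi_1> = (1/12)[1*(9)*conj(1) + 3*(1)*conj(1) + 4*(0)*conj(1) + 4*(0)*conj(1)]
      = (1/12)[(9) + (3) + (0) + (0)] = 12/12 = 1
  <chi_4*chi_4, chi_2> = (1/12)[1*(9)*conj(1) + 3*(1)*conj(1) + 4*(0)*conj(exp(2*I*pi/3)) + 4*(0)*conj(exp(-2*I*pi/3))]
      = (1/12)[(9) + (3) + (0) + (0)] = 12/12 = 1
  <chi_4*chi_4, chi_3> = (1/12)[1*(9)*conj(1) + 3*(1)*conj(1) + 4*(0)*conj(exp(-2*I*pi/3)) + 4*(0)*conj(exp(2*I*pi/3))]
      = (1/12)[(9) + (3) + (0) + (0)] = 12/12 = 1
  <chi_4*chi_4, chi_4> = (1/12)[1*(9)*conj(3) + 3*(1)*conj(-1) + 4*(0)*conj(0) + 4*(0)*conj(0)]
      = (1/12)[(27) + (-3) + (0) + (0)] = 24/12 = 2
(Exp terms are combined using exp(i*s)*conj(exp(i*t)) = exp(i*(s-t)), and sums of them are collapsed using the identity that for every m > 1 the m distinct m-th roots of unity sum to 0, e.g. 1 + exp(2*I*pi/3) + exp(-2*I*pi/3) = 0.)
Hence the multiplicities are chi_1: 1, chi_2: 1, chi_3: 1, chi_4: 2. Dimension check: dim(chi_4)*dim(chi_4) = 3*3 = 9 and sum (mult * dim) = 1*1 + 1*1 + 1*1 + 2*3 = 9.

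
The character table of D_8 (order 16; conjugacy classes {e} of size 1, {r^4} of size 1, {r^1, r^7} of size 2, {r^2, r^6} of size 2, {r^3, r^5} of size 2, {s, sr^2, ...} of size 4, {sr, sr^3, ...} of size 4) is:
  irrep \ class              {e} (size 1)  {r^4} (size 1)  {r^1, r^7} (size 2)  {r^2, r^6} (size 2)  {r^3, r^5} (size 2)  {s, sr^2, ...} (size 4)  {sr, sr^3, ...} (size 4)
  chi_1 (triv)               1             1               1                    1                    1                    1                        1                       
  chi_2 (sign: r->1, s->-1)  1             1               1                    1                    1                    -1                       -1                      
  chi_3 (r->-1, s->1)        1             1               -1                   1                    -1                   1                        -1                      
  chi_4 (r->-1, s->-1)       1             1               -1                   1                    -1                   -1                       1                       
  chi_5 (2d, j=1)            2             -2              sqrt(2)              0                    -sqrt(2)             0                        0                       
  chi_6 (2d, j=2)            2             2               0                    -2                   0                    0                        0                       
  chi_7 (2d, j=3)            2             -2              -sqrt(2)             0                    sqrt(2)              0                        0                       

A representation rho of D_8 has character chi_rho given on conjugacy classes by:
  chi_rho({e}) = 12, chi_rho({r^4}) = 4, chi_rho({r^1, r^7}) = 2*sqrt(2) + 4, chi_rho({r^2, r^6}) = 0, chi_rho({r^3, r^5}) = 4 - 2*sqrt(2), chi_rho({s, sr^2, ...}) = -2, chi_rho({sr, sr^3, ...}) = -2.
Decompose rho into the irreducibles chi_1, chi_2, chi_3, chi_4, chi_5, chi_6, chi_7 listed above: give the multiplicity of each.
Multiplicities: chi_1: 1, chi_2: 3, chi_3: 0, chi_4: 0, chi_5: 2, chi_6: 2, chi_7: 0.

Justification: Use <chi_rho, chi> = (1/|G|) sum_C |C| * chi_rho(C) * conj(chi(C)) with |G| = 16 for each irreducible chi in the table:
  <chi_rho, chi_1> = (1/16)[1*(12)*conj(1) + 1*(4)*conj(1) + 2*(2*sqrt(2) + 4)*conj(1) + 2*(0)*conj(1) + 2*(4 - 2*sqrt(2))*conj(1) + 4*(-2)*conj(1) + 4*(-2)*conj(1)]
      = (1/16)[(12) + (4) + (4*sqrt(2) + 8) + (0) + (8 - 4*sqrt(2)) + (-8) + (-8)] = 16/16 = 1
  <chi_rho, chi_2> = (1/16)[1*(12)*conj(1) + 1*(4)*conj(1) + 2*(2*sqrt(2) + 4)*conj(1) + 2*(0)*conj(1) + 2*(4 - 2*sqrt(2))*conj(1) + 4*(-2)*conj(-1) + 4*(-2)*conj(-1)]
      = (1/16)[(12) + (4) + (4*sqrt(2) + 8) + (0) + (8 - 4*sqrt(2)) + (8) + (8)] = 48/16 = 3
  <chi_rho, chi_3> = (1/16)[1*(12)*conj(1) + 1*(4)*conj(1) + 2*(2*sqrt(2) + 4)*conj(-1) + 2*(0)*conj(1) + 2*(4 - 2*sqrt(2))*conj(-1) + 4*(-2)*conj(1) + 4*(-2)*conj(-1)]
      = (1/16)[(12) + (4) + (-8 - 4*sqrt(2)) + (0) + (-8 + 4*sqrt(2)) + (-8) + (8)] = 0/16 = 0
  <chi_rho, chi_4> = (1/16)[1*(12)*conj(1) + 1*(4)*conj(1) + 2*(2*sqrt(2) + 4)*conj(-1) + 2*(0)*conj(1) + 2*(4 - 2*sqrt(2))*conj(-1) + 4*(-2)*conj(-1) + 4*(-2)*conj(1)]
      = (1/16)[(12) + (4) + (-8 - 4*sqrt(2)) + (0) + (-8 + 4*sqrt(2)) + (8) + (-8)] = 0/16 = 0
  <chi_rho, chi_5> = (1/16)[1*(12)*conj(2) + 1*(4)*conj(-2) + 2*(2*sqrt(2) + 4)*conj(sqrt(2)) + 2*(0)*conj(0) + 2*(4 - 2*sqrt(2))*conj(-sqrt(2)) + 4*(-2)*conj(0) + 4*(-2)*conj(0)]
      = (1/16)[(24) + (-8) + (8 + 8*sqrt(2)) + (0) + (8 - 8*sqrt(2)) + (0) + (0)] = 32/16 = 2
  <chi_rho, chi_6> = (1/16)[1*(12)*conj(2) + 1*(4)*conj(2) + 2*(2*sqrt(2) + 4)*conj(0) + 2*(0)*conj(-2) + 2*(4 - 2*sqrt(2))*conj(0) + 4*(-2)*conj(0) + 4*(-2)*conj(0)]
      = (1/16)[(24) + (8) + (0) + (0) + (0) + (0) + (0)] = 32/16 = 2
  <chi_rho, chi_7> = (1/16)[1*(12)*conj(2) + 1*(4)*conj(-2) + 2*(2*sqrt(2) + 4)*conj(-sqrt(2)) + 2*(0)*conj(0) + 2*(4 - 2*sqrt(2))*conj(sqrt(2)) + 4*(-2)*conj(0) + 4*(-2)*conj(0)]
      = (1/16)[(24) + (-8) + (-8*sqrt(2) - 8) + (0) + (-8 + 8*sqrt(2)) + (0) + (0)] = 0/16 = 0
Dimension check: dim(rho) = sum (mult * dim) = 1*1 + 3*1 + 0*1 + 0*1 + 2*2 + 2*2 + 0*2 = 12 = chi_rho(e) = 12.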